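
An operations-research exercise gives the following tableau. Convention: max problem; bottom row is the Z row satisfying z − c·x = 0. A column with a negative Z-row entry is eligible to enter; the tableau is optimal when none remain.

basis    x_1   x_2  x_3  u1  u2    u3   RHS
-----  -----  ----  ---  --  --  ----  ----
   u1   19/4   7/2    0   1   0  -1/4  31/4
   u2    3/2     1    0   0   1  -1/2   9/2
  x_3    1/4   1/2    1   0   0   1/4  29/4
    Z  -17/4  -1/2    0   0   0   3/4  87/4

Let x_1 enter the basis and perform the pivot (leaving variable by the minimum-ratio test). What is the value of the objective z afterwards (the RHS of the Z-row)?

545/19

Ratio test on column x_1 — row 1: (31/4)/(19/4) = 31/19; row 2: (9/2)/(3/2) = 3; row 3: (29/4)/(1/4) = 29. Minimum is 31/19 at row 1 (u1 leaves); pivot element 19/4.
Pivot on row 1; the Z-row RHS becomes 87/4 − (-17/4)·(31/19) = 545/19.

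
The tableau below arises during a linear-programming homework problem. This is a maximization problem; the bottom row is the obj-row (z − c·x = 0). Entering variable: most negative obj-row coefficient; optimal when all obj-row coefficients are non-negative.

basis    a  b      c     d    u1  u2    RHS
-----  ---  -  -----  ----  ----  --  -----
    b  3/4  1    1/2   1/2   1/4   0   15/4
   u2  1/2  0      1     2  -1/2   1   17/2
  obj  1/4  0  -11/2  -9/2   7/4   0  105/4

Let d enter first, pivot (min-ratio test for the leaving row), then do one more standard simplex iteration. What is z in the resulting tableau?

Ratio test on column d — row 1: (15/4)/(1/2) = 15/2; row 2: (17/2)/2 = 17/4. Minimum is 17/4 at row 2 (u2 leaves); pivot element 2.
Pivot on row 2; the obj-row RHS becomes 105/4 − (-9/2)·(17/4) = 363/8.
Next entering variable (most negative obj-row entry -13/4): c.
Ratio test on column c — row 1: (13/8)/(1/4) = 13/2; row 2: (17/4)/(1/2) = 17/2. Minimum is 13/2 at row 1 (b leaves); pivot element 1/4.
After the second pivot the obj-row RHS is 363/8 − (-13/4)·(13/2) = 133/2.

133/2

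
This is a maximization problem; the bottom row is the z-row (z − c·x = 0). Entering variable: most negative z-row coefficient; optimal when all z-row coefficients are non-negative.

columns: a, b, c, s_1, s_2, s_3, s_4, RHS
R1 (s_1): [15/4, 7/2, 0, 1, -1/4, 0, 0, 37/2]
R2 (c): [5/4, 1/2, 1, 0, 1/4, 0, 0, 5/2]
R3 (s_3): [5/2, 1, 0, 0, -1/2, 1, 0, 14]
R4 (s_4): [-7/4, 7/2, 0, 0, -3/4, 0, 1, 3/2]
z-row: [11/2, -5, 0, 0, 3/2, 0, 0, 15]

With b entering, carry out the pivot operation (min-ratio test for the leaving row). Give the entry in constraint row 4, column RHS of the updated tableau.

3/7

Ratio test on column b — row 1: (37/2)/(7/2) = 37/7; row 2: (5/2)/(1/2) = 5; row 3: 14/1 = 14; row 4: (3/2)/(7/2) = 3/7. Minimum is 3/7 at row 4 (s_4 leaves); pivot element 7/2.
Divide row 4 by 7/2; eliminate column b from the other rows.
In the new row 4, the RHS entry is the old entry divided by the pivot: (3/2)/(7/2) = 3/7.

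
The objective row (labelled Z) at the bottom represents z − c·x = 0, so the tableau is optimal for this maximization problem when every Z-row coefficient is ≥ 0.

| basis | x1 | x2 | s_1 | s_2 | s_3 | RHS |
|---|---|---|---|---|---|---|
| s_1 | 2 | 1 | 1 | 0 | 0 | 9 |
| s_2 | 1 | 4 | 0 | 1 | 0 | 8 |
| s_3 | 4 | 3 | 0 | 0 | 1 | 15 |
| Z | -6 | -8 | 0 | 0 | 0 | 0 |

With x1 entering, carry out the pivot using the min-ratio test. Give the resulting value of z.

45/2

Ratio test on column x1 — row 1: 9/2 = 9/2; row 2: 8/1 = 8; row 3: 15/4 = 15/4. Minimum is 15/4 at row 3 (s_3 leaves); pivot element 4.
Pivot on row 3; the Z-row RHS becomes 0 − (-6)·(15/4) = 45/2.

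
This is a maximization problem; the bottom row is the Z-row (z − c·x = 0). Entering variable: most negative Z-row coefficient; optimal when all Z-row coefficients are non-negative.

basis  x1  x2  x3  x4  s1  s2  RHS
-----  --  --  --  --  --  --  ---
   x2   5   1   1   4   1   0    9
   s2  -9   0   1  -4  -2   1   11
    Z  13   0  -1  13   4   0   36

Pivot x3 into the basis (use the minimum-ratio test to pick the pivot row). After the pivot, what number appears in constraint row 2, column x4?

Ratio test on column x3 — row 1: 9/1 = 9; row 2: 11/1 = 11. Minimum is 9 at row 1 (x2 leaves); pivot element 1.
Divide row 1 by 1; eliminate column x3 from the other rows.
Row 2 update in column x4: -4 − 1·4 = -8.

-8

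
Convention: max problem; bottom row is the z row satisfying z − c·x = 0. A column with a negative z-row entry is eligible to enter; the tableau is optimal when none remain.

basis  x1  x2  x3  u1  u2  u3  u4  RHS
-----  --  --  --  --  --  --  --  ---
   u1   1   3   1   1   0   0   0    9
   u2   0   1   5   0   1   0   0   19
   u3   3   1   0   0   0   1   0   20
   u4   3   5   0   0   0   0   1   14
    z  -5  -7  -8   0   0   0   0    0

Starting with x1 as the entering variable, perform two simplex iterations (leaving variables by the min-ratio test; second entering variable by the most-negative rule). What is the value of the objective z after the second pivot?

806/15

Ratio test on column x1 — row 1: 9/1 = 9; row 2: entry 0 ≤ 0; row 3: 20/3 = 20/3; row 4: 14/3 = 14/3. Minimum is 14/3 at row 4 (u4 leaves); pivot element 3.
Pivot on row 4; the z-row RHS becomes 0 − (-5)·(14/3) = 70/3.
Next entering variable (most negative z-row entry -8): x3.
Ratio test on column x3 — row 1: (13/3)/1 = 13/3; row 2: 19/5 = 19/5; row 3: entry 0 ≤ 0; row 4: entry 0 ≤ 0. Minimum is 19/5 at row 2 (u2 leaves); pivot element 5.
After the second pivot the z-row RHS is 70/3 − (-8)·(19/5) = 806/15.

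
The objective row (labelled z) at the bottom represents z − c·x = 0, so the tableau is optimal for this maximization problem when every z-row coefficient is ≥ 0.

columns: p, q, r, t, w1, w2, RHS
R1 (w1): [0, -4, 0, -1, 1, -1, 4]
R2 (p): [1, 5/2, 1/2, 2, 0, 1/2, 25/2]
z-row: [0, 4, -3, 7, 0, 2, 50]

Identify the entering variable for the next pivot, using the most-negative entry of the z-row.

Negative z-row entries: r: -3.
The most negative is -3 in column r, so r enters.

r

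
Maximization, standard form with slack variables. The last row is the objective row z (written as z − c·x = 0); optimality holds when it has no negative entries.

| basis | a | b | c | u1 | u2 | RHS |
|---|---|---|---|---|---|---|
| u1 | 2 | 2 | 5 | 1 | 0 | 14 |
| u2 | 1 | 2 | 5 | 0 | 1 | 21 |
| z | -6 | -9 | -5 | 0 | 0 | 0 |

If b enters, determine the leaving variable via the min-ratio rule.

u1

Column b entries and ratios — u1: 14/2 = 7; u2: 21/2 = 21/2.
Smallest ratio is 7 in the row of u1, so u1 leaves.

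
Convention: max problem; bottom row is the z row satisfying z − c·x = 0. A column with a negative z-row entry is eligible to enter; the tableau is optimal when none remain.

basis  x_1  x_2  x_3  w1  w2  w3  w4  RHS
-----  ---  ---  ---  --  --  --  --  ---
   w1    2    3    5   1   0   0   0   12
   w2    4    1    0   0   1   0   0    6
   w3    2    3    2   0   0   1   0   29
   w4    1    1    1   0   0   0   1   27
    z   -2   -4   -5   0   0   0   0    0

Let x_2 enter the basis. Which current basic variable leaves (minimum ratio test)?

Column x_2 entries and ratios — w1: 12/3 = 4; w2: 6/1 = 6; w3: 29/3 = 29/3; w4: 27/1 = 27.
Smallest ratio is 4 in the row of w1, so w1 leaves.

w1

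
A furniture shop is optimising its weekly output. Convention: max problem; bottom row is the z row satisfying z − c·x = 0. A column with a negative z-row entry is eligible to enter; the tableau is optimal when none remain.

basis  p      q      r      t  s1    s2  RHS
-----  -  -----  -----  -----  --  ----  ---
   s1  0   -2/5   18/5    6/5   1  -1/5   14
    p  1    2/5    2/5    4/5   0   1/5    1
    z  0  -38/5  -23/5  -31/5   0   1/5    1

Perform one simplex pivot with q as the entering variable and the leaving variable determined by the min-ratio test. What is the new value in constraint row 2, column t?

Ratio test on column q — row 1: entry -2/5 ≤ 0; row 2: 1/(2/5) = 5/2. Minimum is 5/2 at row 2 (p leaves); pivot element 2/5.
Divide row 2 by 2/5; eliminate column q from the other rows.
In the new row 2, the t entry is the old entry divided by the pivot: (4/5)/(2/5) = 2.

2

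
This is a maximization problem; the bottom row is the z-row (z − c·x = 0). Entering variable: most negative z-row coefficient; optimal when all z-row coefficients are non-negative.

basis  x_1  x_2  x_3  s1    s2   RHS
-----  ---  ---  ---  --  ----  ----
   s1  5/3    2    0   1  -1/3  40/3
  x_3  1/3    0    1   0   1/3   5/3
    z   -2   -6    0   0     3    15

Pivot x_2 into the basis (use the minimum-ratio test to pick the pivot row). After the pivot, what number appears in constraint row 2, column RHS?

Ratio test on column x_2 — row 1: (40/3)/2 = 20/3; row 2: entry 0 ≤ 0. Minimum is 20/3 at row 1 (s1 leaves); pivot element 2.
Divide row 1 by 2; eliminate column x_2 from the other rows.
Row 2 update in column RHS: 5/3 − 0·(20/3) = 5/3.

5/3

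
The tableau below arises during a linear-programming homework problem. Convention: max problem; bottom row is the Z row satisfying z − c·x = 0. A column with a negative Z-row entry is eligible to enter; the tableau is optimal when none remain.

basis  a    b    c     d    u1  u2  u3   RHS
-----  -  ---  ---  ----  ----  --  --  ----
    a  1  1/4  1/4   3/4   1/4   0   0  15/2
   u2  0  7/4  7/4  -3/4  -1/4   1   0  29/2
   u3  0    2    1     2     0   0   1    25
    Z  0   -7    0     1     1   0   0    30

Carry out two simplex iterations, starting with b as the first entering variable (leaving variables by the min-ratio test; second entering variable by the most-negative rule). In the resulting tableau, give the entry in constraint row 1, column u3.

-3/10

Ratio test on column b — row 1: (15/2)/(1/4) = 30; row 2: (29/2)/(7/4) = 58/7; row 3: 25/2 = 25/2. Minimum is 58/7 at row 2 (u2 leaves); pivot element 7/4.
Divide row 2 by 7/4; eliminate column b from the other rows.
Second iteration: most negative Z-row entry is -2 in column d, so d enters.
Ratio test on column d — row 1: (38/7)/(6/7) = 19/3; row 2: entry -3/7 ≤ 0; row 3: (59/7)/(20/7) = 59/20. Minimum is 59/20 at row 3 (u3 leaves); pivot element 20/7.
Divide row 3 by 20/7; eliminate column d from the other rows.
After both pivots, the entry at constraint row 1, column u3 is -3/10.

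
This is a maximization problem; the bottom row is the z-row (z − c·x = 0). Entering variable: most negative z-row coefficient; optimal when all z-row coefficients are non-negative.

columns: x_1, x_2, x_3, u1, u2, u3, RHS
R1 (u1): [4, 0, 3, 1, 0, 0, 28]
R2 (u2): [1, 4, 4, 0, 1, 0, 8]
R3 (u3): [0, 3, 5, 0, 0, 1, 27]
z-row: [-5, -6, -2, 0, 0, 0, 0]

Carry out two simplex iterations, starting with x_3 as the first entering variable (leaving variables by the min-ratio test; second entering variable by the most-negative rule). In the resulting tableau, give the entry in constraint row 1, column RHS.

Ratio test on column x_3 — row 1: 28/3 = 28/3; row 2: 8/4 = 2; row 3: 27/5 = 27/5. Minimum is 2 at row 2 (u2 leaves); pivot element 4.
Divide row 2 by 4; eliminate column x_3 from the other rows.
Second iteration: most negative z-row entry is -9/2 in column x_1, so x_1 enters.
Ratio test on column x_1 — row 1: 22/(13/4) = 88/13; row 2: 2/(1/4) = 8; row 3: entry -5/4 ≤ 0. Minimum is 88/13 at row 1 (u1 leaves); pivot element 13/4.
Divide row 1 by 13/4; eliminate column x_1 from the other rows.
After both pivots, the entry at constraint row 1, column RHS is 88/13.

88/13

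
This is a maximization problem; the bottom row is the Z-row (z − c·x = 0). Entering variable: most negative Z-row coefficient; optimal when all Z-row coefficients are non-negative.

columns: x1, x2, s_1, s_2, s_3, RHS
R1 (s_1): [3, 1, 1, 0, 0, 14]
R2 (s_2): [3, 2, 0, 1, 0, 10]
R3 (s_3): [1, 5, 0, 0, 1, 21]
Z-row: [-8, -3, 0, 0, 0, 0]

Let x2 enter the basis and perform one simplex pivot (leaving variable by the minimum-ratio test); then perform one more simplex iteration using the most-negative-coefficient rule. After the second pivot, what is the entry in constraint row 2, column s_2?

Ratio test on column x2 — row 1: 14/1 = 14; row 2: 10/2 = 5; row 3: 21/5 = 21/5. Minimum is 21/5 at row 3 (s_3 leaves); pivot element 5.
Divide row 3 by 5; eliminate column x2 from the other rows.
Second iteration: most negative Z-row entry is -37/5 in column x1, so x1 enters.
Ratio test on column x1 — row 1: (49/5)/(14/5) = 7/2; row 2: (8/5)/(13/5) = 8/13; row 3: (21/5)/(1/5) = 21. Minimum is 8/13 at row 2 (s_2 leaves); pivot element 13/5.
Divide row 2 by 13/5; eliminate column x1 from the other rows.
After both pivots, the entry at constraint row 2, column s_2 is 5/13.

5/13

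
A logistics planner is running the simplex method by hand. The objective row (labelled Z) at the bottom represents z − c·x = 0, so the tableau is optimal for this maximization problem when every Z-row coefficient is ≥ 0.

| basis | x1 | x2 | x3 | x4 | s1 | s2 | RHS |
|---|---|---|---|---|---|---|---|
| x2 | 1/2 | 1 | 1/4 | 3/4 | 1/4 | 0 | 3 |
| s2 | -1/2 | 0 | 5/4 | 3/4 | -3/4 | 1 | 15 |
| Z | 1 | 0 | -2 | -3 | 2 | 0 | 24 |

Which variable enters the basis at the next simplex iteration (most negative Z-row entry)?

x4

Negative Z-row entries: x3: -2, x4: -3.
The most negative is -3 in column x4, so x4 enters.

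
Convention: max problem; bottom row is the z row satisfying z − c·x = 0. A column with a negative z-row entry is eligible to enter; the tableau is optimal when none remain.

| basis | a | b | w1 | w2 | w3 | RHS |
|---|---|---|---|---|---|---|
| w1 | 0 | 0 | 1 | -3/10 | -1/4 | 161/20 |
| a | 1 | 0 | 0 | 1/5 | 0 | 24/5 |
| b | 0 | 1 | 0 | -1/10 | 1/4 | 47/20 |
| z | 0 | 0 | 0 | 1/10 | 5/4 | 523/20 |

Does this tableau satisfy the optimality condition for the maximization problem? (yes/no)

yes

Every z-row coefficient is ≥ 0, so the tableau is optimal.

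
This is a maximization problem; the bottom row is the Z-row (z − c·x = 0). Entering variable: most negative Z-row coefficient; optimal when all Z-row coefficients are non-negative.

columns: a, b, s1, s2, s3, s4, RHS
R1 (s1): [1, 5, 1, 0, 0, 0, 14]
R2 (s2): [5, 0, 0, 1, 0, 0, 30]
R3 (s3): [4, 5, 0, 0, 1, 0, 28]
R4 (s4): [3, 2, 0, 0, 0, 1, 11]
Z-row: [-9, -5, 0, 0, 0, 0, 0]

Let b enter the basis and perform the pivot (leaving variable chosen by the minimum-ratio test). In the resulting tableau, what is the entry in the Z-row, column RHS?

Ratio test on column b — row 1: 14/5 = 14/5; row 2: entry 0 ≤ 0; row 3: 28/5 = 28/5; row 4: 11/2 = 11/2. Minimum is 14/5 at row 1 (s1 leaves); pivot element 5.
Divide row 1 by 5; eliminate column b from the other rows.
Z-row update in column RHS: 0 − (-5)·(14/5) = 14.

14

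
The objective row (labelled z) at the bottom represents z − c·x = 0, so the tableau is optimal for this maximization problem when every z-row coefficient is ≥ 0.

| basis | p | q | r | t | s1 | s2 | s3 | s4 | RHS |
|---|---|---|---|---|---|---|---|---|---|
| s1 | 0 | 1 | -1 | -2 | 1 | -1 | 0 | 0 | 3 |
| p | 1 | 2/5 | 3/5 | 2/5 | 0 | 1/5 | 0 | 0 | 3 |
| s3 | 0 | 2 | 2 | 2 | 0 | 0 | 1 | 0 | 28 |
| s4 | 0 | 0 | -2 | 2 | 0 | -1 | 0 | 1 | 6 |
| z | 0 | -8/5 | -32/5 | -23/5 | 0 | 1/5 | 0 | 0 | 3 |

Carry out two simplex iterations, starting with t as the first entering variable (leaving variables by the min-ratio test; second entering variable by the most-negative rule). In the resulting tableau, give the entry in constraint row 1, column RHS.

Ratio test on column t — row 1: entry -2 ≤ 0; row 2: 3/(2/5) = 15/2; row 3: 28/2 = 14; row 4: 6/2 = 3. Minimum is 3 at row 4 (s4 leaves); pivot element 2.
Divide row 4 by 2; eliminate column t from the other rows.
Second iteration: most negative z-row entry is -11 in column r, so r enters.
Ratio test on column r — row 1: entry -3 ≤ 0; row 2: (9/5)/1 = 9/5; row 3: 22/4 = 11/2; row 4: entry -1 ≤ 0. Minimum is 9/5 at row 2 (p leaves); pivot element 1.
Divide row 2 by 1; eliminate column r from the other rows.
After both pivots, the entry at constraint row 1, column RHS is 72/5.

72/5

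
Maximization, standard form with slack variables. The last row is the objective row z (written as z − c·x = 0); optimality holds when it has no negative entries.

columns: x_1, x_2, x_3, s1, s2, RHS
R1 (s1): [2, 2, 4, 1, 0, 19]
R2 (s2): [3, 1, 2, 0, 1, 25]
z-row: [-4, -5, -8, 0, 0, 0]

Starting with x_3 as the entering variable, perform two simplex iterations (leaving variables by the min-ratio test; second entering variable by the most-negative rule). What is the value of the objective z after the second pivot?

Ratio test on column x_3 — row 1: 19/4 = 19/4; row 2: 25/2 = 25/2. Minimum is 19/4 at row 1 (s1 leaves); pivot element 4.
Pivot on row 1; the z-row RHS becomes 0 − (-8)·(19/4) = 38.
Next entering variable (most negative z-row entry -1): x_2.
Ratio test on column x_2 — row 1: (19/4)/(1/2) = 19/2; row 2: entry 0 ≤ 0. Minimum is 19/2 at row 1 (x_3 leaves); pivot element 1/2.
After the second pivot the z-row RHS is 38 − (-1)·(19/2) = 95/2.

95/2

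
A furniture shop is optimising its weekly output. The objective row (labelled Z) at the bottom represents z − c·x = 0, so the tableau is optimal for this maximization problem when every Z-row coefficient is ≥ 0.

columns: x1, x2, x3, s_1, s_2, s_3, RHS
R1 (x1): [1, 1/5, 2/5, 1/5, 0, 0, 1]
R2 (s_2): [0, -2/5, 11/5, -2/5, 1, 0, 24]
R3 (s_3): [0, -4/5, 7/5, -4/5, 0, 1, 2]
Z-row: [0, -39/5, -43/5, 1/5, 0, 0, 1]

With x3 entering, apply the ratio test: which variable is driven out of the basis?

Column x3 entries and ratios — x1: 1/(2/5) = 5/2; s_2: 24/(11/5) = 120/11; s_3: 2/(7/5) = 10/7.
Smallest ratio is 10/7 in the row of s_3, so s_3 leaves.

s_3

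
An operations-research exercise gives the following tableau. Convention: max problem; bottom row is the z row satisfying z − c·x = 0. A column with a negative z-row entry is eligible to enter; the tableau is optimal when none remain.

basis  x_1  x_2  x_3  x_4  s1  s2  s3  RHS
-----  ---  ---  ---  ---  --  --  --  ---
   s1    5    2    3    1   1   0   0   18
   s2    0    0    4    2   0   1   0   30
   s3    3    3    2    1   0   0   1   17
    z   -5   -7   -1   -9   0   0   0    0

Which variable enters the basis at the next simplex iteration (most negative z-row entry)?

Negative z-row entries: x_1: -5, x_2: -7, x_3: -1, x_4: -9.
The most negative is -9 in column x_4, so x_4 enters.

x_4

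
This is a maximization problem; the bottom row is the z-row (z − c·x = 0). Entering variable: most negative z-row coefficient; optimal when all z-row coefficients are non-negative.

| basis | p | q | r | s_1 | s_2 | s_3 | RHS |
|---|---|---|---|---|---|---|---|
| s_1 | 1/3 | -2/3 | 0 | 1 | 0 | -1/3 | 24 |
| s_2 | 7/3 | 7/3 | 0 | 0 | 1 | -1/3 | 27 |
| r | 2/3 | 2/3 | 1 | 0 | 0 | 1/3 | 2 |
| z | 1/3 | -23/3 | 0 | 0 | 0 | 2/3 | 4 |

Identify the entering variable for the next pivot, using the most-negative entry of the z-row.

q

Negative z-row entries: q: -23/3.
The most negative is -23/3 in column q, so q enters.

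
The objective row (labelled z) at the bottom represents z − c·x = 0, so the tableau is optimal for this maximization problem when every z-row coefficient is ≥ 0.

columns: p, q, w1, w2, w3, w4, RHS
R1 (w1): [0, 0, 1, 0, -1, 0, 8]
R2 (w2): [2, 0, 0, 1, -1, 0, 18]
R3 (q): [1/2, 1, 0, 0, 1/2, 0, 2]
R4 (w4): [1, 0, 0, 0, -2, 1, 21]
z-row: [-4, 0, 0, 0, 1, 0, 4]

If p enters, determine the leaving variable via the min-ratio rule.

Column p entries and ratios — w1: 0 ≤ 0, skip; w2: 18/2 = 9; q: 2/(1/2) = 4; w4: 21/1 = 21.
Smallest ratio is 4 in the row of q, so q leaves.

q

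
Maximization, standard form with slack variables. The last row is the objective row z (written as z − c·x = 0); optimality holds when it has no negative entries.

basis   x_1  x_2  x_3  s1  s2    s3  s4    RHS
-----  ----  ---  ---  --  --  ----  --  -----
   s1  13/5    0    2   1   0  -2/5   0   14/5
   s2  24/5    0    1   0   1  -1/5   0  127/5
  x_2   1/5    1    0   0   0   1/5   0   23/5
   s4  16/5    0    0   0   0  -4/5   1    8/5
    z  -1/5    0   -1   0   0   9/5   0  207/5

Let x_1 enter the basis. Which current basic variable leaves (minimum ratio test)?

Column x_1 entries and ratios — s1: (14/5)/(13/5) = 14/13; s2: (127/5)/(24/5) = 127/24; x_2: (23/5)/(1/5) = 23; s4: (8/5)/(16/5) = 1/2.
Smallest ratio is 1/2 in the row of s4, so s4 leaves.

s4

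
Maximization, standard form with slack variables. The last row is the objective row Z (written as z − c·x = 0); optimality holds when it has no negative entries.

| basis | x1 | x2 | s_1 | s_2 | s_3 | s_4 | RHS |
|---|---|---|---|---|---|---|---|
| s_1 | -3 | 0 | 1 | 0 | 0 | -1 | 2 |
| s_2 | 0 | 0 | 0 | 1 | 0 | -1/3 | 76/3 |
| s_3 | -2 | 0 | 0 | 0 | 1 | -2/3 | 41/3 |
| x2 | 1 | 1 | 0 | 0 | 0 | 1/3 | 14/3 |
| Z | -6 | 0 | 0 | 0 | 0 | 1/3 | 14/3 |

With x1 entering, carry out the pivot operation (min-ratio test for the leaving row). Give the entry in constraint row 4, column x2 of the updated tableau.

Ratio test on column x1 — row 1: entry -3 ≤ 0; row 2: entry 0 ≤ 0; row 3: entry -2 ≤ 0; row 4: (14/3)/1 = 14/3. Minimum is 14/3 at row 4 (x2 leaves); pivot element 1.
Divide row 4 by 1; eliminate column x1 from the other rows.
In the new row 4, the x2 entry is the old entry divided by the pivot: 1/1 = 1.

1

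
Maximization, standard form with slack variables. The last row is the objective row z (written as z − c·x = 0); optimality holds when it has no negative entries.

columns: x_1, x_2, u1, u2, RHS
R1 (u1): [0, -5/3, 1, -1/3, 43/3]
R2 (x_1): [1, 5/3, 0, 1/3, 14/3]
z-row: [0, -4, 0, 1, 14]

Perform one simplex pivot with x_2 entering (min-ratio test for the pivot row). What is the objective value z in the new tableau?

Ratio test on column x_2 — row 1: entry -5/3 ≤ 0; row 2: (14/3)/(5/3) = 14/5. Minimum is 14/5 at row 2 (x_1 leaves); pivot element 5/3.
Pivot on row 2; the z-row RHS becomes 14 − (-4)·(14/5) = 126/5.

126/5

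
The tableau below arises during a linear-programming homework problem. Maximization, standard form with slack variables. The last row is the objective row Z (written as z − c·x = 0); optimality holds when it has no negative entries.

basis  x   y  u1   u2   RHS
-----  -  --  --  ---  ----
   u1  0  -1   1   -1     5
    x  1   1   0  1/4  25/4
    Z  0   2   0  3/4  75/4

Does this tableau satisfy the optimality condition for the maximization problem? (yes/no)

yes

Every Z-row coefficient is ≥ 0, so the tableau is optimal.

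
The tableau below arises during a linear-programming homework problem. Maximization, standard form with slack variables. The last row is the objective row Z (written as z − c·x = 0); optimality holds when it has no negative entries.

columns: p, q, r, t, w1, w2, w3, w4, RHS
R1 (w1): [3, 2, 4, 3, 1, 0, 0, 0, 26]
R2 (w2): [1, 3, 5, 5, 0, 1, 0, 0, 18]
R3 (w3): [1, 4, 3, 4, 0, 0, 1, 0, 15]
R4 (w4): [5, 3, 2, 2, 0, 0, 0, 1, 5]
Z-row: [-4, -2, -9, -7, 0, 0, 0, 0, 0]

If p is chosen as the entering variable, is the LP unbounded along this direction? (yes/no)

no

Column p has positive entries in row(s) 1, 2, 3, 4, so the ratio test bounds it — not unbounded.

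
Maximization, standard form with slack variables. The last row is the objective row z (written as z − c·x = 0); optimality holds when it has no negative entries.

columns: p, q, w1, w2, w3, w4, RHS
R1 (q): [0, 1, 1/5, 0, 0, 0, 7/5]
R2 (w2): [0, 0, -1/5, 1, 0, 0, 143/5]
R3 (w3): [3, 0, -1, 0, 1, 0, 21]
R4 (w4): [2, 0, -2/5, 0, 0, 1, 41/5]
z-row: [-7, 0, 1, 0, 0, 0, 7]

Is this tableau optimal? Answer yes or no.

The z-row has a negative entry -7 in column p, so it is not optimal.

no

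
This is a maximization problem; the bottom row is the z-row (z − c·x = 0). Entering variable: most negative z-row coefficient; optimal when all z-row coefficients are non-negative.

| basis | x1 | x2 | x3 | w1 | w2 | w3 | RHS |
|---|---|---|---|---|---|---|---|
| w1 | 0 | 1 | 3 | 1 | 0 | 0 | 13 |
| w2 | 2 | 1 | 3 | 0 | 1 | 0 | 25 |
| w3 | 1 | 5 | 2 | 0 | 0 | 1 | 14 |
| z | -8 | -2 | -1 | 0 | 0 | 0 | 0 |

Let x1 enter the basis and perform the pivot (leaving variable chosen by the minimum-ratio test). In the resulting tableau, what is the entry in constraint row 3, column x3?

1/2

Ratio test on column x1 — row 1: entry 0 ≤ 0; row 2: 25/2 = 25/2; row 3: 14/1 = 14. Minimum is 25/2 at row 2 (w2 leaves); pivot element 2.
Divide row 2 by 2; eliminate column x1 from the other rows.
Row 3 update in column x3: 2 − 1·(3/2) = 1/2.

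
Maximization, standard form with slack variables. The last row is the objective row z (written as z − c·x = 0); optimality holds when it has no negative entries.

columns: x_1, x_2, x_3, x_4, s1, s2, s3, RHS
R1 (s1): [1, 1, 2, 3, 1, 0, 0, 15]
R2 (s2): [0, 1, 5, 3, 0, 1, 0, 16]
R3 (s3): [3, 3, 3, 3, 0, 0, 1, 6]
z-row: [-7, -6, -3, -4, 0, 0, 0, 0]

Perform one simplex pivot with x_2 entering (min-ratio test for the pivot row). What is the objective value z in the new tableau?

12

Ratio test on column x_2 — row 1: 15/1 = 15; row 2: 16/1 = 16; row 3: 6/3 = 2. Minimum is 2 at row 3 (s3 leaves); pivot element 3.
Pivot on row 3; the z-row RHS becomes 0 − (-6)·2 = 12.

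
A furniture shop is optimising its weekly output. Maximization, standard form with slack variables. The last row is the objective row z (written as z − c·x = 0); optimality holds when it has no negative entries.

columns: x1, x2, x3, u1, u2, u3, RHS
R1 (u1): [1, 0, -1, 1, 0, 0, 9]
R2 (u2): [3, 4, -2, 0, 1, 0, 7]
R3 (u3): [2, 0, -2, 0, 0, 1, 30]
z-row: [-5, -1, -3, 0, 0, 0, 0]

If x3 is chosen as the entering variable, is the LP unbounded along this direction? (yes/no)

Every constraint-row entry in column x3 is ≤ 0, so increasing x3 is unbounded.

yes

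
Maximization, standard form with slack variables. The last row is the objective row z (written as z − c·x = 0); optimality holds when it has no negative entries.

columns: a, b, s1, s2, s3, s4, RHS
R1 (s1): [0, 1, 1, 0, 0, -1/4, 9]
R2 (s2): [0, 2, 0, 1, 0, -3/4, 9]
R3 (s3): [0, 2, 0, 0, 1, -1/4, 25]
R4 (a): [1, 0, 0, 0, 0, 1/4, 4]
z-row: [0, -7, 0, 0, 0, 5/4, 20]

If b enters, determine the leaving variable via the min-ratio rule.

s2

Column b entries and ratios — s1: 9/1 = 9; s2: 9/2 = 9/2; s3: 25/2 = 25/2; a: 0 ≤ 0, skip.
Smallest ratio is 9/2 in the row of s2, so s2 leaves.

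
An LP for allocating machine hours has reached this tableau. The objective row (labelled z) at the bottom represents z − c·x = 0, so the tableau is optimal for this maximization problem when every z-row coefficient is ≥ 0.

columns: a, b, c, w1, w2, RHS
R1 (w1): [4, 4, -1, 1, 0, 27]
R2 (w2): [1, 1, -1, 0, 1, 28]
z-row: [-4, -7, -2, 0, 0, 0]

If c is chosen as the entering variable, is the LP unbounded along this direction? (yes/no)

yes

Every constraint-row entry in column c is ≤ 0, so increasing c is unbounded.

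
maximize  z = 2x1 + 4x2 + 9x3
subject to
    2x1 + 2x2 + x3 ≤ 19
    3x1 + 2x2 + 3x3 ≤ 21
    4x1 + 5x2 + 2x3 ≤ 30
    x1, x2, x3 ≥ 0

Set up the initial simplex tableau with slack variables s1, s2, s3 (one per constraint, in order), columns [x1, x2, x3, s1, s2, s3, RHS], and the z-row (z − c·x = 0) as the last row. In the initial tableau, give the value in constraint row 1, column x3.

Constraint 1 has coefficient 1 on x3.

1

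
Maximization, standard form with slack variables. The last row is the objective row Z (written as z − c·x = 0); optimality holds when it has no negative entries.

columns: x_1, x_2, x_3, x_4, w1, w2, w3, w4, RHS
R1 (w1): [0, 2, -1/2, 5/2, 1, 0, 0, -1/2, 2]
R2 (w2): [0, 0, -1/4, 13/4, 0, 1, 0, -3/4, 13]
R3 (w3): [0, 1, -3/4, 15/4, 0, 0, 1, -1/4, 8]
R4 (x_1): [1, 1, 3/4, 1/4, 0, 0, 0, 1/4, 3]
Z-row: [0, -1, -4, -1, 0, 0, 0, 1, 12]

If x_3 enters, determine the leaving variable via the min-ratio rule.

Column x_3 entries and ratios — w1: -1/2 ≤ 0, skip; w2: -1/4 ≤ 0, skip; w3: -3/4 ≤ 0, skip; x_1: 3/(3/4) = 4.
Smallest ratio is 4 in the row of x_1, so x_1 leaves.

x_1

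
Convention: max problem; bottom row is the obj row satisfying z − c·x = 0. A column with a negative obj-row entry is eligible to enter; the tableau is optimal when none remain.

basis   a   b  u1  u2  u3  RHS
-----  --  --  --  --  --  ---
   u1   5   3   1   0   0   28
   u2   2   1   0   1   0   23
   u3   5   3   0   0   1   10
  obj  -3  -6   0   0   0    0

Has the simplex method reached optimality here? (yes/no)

no

The obj-row has a negative entry -6 in column b, so it is not optimal.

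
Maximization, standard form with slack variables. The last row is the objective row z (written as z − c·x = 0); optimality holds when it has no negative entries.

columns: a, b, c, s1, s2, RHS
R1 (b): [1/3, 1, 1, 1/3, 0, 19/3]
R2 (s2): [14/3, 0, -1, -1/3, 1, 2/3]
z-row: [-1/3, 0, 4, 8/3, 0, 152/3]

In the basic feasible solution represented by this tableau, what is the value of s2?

s2 is basic (row 2); its value is the RHS of that row, 2/3.

2/3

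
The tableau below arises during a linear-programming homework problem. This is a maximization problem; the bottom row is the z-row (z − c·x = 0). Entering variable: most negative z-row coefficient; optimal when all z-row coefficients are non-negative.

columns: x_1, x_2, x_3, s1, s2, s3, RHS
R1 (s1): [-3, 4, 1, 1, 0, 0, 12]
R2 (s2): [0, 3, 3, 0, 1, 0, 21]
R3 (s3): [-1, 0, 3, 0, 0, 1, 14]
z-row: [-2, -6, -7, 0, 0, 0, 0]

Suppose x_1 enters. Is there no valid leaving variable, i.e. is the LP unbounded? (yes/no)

Every constraint-row entry in column x_1 is ≤ 0, so increasing x_1 is unbounded.

yes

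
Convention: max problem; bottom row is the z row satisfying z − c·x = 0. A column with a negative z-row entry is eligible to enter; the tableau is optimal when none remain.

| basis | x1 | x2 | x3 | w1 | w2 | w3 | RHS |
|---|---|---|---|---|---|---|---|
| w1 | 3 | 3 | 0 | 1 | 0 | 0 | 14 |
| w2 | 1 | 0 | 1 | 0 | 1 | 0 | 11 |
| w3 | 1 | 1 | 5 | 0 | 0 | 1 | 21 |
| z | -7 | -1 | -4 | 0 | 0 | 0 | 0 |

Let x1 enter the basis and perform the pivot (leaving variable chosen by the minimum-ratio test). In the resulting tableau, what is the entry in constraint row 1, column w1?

Ratio test on column x1 — row 1: 14/3 = 14/3; row 2: 11/1 = 11; row 3: 21/1 = 21. Minimum is 14/3 at row 1 (w1 leaves); pivot element 3.
Divide row 1 by 3; eliminate column x1 from the other rows.
In the new row 1, the w1 entry is the old entry divided by the pivot: 1/3 = 1/3.

1/3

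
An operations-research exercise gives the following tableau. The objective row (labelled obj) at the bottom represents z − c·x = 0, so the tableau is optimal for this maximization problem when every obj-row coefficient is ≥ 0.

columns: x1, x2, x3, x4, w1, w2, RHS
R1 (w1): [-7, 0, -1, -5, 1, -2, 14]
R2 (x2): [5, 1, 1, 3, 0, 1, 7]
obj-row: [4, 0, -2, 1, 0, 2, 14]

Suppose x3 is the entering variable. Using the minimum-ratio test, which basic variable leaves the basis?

Column x3 entries and ratios — w1: -1 ≤ 0, skip; x2: 7/1 = 7.
Smallest ratio is 7 in the row of x2, so x2 leaves.

x2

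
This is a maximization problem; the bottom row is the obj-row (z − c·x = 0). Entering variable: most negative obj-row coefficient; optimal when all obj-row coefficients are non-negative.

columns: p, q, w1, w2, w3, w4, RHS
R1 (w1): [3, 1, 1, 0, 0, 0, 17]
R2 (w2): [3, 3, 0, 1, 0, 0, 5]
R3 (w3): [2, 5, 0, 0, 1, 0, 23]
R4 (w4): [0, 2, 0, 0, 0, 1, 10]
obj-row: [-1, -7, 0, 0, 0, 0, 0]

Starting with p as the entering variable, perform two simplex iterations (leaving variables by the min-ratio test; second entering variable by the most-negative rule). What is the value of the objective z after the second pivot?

35/3

Ratio test on column p — row 1: 17/3 = 17/3; row 2: 5/3 = 5/3; row 3: 23/2 = 23/2; row 4: entry 0 ≤ 0. Minimum is 5/3 at row 2 (w2 leaves); pivot element 3.
Pivot on row 2; the obj-row RHS becomes 0 − (-1)·(5/3) = 5/3.
Next entering variable (most negative obj-row entry -6): q.
Ratio test on column q — row 1: entry -2 ≤ 0; row 2: (5/3)/1 = 5/3; row 3: (59/3)/3 = 59/9; row 4: 10/2 = 5. Minimum is 5/3 at row 2 (p leaves); pivot element 1.
After the second pivot the obj-row RHS is 5/3 − (-6)·(5/3) = 35/3.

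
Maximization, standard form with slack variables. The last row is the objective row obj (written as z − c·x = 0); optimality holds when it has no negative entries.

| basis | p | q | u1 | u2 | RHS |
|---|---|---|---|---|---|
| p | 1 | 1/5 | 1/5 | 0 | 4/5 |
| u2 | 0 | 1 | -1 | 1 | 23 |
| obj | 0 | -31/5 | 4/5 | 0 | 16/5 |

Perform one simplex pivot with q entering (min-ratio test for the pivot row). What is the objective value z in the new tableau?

Ratio test on column q — row 1: (4/5)/(1/5) = 4; row 2: 23/1 = 23. Minimum is 4 at row 1 (p leaves); pivot element 1/5.
Pivot on row 1; the obj-row RHS becomes 16/5 − (-31/5)·4 = 28.

28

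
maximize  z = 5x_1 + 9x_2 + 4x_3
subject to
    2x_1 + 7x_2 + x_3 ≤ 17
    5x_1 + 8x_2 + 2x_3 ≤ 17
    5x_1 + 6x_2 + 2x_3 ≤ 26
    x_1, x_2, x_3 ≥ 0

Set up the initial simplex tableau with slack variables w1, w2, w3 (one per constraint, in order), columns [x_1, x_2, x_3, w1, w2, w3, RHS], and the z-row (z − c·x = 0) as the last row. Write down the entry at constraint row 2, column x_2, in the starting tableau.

Constraint 2 has coefficient 8 on x_2.

8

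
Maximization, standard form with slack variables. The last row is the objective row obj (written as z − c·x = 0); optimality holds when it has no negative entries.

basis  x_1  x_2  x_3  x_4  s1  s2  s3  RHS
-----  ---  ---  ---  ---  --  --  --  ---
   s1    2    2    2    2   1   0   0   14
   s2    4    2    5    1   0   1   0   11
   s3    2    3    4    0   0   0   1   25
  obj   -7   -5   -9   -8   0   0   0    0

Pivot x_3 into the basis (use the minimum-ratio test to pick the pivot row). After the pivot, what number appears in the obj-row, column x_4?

-31/5

Ratio test on column x_3 — row 1: 14/2 = 7; row 2: 11/5 = 11/5; row 3: 25/4 = 25/4. Minimum is 11/5 at row 2 (s2 leaves); pivot element 5.
Divide row 2 by 5; eliminate column x_3 from the other rows.
obj-row update in column x_4: -8 − (-9)·(1/5) = -31/5.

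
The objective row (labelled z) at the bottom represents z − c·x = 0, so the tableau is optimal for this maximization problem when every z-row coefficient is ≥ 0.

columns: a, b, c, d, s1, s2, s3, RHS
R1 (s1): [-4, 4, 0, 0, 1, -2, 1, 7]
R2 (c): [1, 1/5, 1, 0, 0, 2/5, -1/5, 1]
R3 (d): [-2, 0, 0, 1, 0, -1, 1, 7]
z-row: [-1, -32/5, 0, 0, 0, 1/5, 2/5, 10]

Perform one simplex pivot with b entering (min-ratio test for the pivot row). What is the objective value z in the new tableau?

Ratio test on column b — row 1: 7/4 = 7/4; row 2: 1/(1/5) = 5; row 3: entry 0 ≤ 0. Minimum is 7/4 at row 1 (s1 leaves); pivot element 4.
Pivot on row 1; the z-row RHS becomes 10 − (-32/5)·(7/4) = 106/5.

106/5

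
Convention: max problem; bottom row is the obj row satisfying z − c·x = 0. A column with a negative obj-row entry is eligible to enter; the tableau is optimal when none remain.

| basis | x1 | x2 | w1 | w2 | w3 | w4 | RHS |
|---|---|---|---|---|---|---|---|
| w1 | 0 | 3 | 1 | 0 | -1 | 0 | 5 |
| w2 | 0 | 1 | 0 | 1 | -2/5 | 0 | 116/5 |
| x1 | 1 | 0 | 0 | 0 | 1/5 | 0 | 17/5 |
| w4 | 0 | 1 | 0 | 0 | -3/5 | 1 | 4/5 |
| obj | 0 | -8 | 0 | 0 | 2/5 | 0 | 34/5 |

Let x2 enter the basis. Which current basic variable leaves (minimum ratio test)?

Column x2 entries and ratios — w1: 5/3 = 5/3; w2: (116/5)/1 = 116/5; x1: 0 ≤ 0, skip; w4: (4/5)/1 = 4/5.
Smallest ratio is 4/5 in the row of w4, so w4 leaves.

w4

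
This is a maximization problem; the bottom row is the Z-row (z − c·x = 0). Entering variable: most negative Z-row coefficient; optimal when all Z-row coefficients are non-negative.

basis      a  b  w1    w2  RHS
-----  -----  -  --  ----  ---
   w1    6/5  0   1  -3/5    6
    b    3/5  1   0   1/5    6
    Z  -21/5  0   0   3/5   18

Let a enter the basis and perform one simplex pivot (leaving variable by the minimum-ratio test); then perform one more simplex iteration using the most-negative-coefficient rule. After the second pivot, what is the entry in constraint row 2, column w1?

Ratio test on column a — row 1: 6/(6/5) = 5; row 2: 6/(3/5) = 10. Minimum is 5 at row 1 (w1 leaves); pivot element 6/5.
Divide row 1 by 6/5; eliminate column a from the other rows.
Second iteration: most negative Z-row entry is -3/2 in column w2, so w2 enters.
Ratio test on column w2 — row 1: entry -1/2 ≤ 0; row 2: 3/(1/2) = 6. Minimum is 6 at row 2 (b leaves); pivot element 1/2.
Divide row 2 by 1/2; eliminate column w2 from the other rows.
After both pivots, the entry at constraint row 2, column w1 is -1.

-1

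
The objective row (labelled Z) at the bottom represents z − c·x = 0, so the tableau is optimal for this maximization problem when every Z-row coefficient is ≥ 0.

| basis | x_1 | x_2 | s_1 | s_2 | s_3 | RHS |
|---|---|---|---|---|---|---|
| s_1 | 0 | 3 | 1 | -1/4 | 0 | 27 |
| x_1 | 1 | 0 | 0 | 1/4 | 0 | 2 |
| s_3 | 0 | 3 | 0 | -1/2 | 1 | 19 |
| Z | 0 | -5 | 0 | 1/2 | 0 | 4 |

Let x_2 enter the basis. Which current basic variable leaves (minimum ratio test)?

s_3

Column x_2 entries and ratios — s_1: 27/3 = 9; x_1: 0 ≤ 0, skip; s_3: 19/3 = 19/3.
Smallest ratio is 19/3 in the row of s_3, so s_3 leaves.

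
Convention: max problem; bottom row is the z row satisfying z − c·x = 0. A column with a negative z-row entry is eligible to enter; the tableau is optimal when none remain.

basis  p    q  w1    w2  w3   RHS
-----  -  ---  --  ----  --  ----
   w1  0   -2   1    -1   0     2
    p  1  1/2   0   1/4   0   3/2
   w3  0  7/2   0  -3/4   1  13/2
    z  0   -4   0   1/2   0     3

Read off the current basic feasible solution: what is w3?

w3 is basic (row 3); its value is the RHS of that row, 13/2.

13/2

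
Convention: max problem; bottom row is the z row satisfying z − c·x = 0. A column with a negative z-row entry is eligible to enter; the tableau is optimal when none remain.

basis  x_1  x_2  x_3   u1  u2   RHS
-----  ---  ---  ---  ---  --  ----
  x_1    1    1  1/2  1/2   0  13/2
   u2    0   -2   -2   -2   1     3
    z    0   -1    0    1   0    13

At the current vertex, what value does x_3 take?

x_3 is not in the basis, so in the current basic feasible solution x_3 = 0.

0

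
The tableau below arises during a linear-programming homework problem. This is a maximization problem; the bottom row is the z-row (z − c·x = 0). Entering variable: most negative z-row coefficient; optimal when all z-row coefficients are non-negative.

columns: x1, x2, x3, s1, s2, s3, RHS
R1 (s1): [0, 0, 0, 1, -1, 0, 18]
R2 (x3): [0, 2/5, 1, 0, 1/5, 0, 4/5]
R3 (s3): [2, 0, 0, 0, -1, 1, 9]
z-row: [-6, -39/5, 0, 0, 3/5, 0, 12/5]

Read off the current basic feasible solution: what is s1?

s1 is basic (row 1); its value is the RHS of that row, 18.

18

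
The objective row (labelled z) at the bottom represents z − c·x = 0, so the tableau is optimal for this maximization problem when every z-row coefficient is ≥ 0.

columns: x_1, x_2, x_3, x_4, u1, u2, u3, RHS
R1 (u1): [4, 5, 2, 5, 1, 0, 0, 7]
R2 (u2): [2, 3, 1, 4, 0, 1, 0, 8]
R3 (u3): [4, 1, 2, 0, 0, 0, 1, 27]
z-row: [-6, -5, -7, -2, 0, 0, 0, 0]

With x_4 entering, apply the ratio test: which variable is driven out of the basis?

Column x_4 entries and ratios — u1: 7/5 = 7/5; u2: 8/4 = 2; u3: 0 ≤ 0, skip.
Smallest ratio is 7/5 in the row of u1, so u1 leaves.

u1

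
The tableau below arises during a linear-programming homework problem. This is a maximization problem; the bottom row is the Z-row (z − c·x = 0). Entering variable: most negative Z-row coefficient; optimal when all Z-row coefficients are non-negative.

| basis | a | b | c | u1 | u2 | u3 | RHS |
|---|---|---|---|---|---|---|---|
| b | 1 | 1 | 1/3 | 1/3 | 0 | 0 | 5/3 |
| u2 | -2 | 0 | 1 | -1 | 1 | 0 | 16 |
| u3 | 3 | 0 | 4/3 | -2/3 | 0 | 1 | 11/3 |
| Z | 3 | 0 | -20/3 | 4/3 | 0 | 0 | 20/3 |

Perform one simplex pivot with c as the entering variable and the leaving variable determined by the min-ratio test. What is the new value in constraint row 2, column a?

Ratio test on column c — row 1: (5/3)/(1/3) = 5; row 2: 16/1 = 16; row 3: (11/3)/(4/3) = 11/4. Minimum is 11/4 at row 3 (u3 leaves); pivot element 4/3.
Divide row 3 by 4/3; eliminate column c from the other rows.
Row 2 update in column a: -2 − 1·(9/4) = -17/4.

-17/4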